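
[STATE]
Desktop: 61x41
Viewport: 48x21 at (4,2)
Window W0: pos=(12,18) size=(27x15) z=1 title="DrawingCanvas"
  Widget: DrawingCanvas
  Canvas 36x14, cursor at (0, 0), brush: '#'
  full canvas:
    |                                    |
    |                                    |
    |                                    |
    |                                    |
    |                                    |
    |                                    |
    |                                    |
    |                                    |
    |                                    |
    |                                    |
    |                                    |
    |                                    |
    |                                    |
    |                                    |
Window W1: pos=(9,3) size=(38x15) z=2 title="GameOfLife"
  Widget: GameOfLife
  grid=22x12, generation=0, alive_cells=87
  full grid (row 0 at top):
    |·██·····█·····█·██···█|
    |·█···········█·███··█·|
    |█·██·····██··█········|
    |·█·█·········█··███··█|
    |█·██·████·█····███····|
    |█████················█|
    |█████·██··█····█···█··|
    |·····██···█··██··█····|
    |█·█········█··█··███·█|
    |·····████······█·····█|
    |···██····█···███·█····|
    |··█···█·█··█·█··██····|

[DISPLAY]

                                                
     ┏━━━━━━━━━━━━━━━━━━━━━━━━━━━━━━━━━━━━┓     
     ┃ GameOfLife                         ┃     
     ┠────────────────────────────────────┨     
     ┃Gen: 0                              ┃     
     ┃·█···········█·███··█·              ┃     
     ┃█·██·····██··█········              ┃     
     ┃·█·█·········█··███··█              ┃     
     ┃█·██·████·█····███····              ┃     
     ┃█████················█              ┃     
     ┃█████·██··█····█···█··              ┃     
     ┃·····██···█··██··█····              ┃     
     ┃█·█········█··█··███·█              ┃     
     ┃·····████······█·····█              ┃     
     ┃···██····█···███·█····              ┃     
     ┗━━━━━━━━━━━━━━━━━━━━━━━━━━━━━━━━━━━━┛     
        ┏━━━━━━━━━━━━━━━━━━━━━━━━━┓             
        ┃ DrawingCanvas           ┃             
        ┠─────────────────────────┨             
        ┃+                        ┃             
        ┃                         ┃             


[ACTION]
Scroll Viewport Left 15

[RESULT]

                                                
         ┏━━━━━━━━━━━━━━━━━━━━━━━━━━━━━━━━━━━━┓ 
         ┃ GameOfLife                         ┃ 
         ┠────────────────────────────────────┨ 
         ┃Gen: 0                              ┃ 
         ┃·█···········█·███··█·              ┃ 
         ┃█·██·····██··█········              ┃ 
         ┃·█·█·········█··███··█              ┃ 
         ┃█·██·████·█····███····              ┃ 
         ┃█████················█              ┃ 
         ┃█████·██··█····█···█··              ┃ 
         ┃·····██···█··██··█····              ┃ 
         ┃█·█········█··█··███·█              ┃ 
         ┃·····████······█·····█              ┃ 
         ┃···██····█···███·█····              ┃ 
         ┗━━━━━━━━━━━━━━━━━━━━━━━━━━━━━━━━━━━━┛ 
            ┏━━━━━━━━━━━━━━━━━━━━━━━━━┓         
            ┃ DrawingCanvas           ┃         
            ┠─────────────────────────┨         
            ┃+                        ┃         
            ┃                         ┃         


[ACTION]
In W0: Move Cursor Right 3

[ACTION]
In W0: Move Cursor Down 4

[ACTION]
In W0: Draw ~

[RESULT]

                                                
         ┏━━━━━━━━━━━━━━━━━━━━━━━━━━━━━━━━━━━━┓ 
         ┃ GameOfLife                         ┃ 
         ┠────────────────────────────────────┨ 
         ┃Gen: 0                              ┃ 
         ┃·█···········█·███··█·              ┃ 
         ┃█·██·····██··█········              ┃ 
         ┃·█·█·········█··███··█              ┃ 
         ┃█·██·████·█····███····              ┃ 
         ┃█████················█              ┃ 
         ┃█████·██··█····█···█··              ┃ 
         ┃·····██···█··██··█····              ┃ 
         ┃█·█········█··█··███·█              ┃ 
         ┃·····████······█·····█              ┃ 
         ┃···██····█···███·█····              ┃ 
         ┗━━━━━━━━━━━━━━━━━━━━━━━━━━━━━━━━━━━━┛ 
            ┏━━━━━━━━━━━━━━━━━━━━━━━━━┓         
            ┃ DrawingCanvas           ┃         
            ┠─────────────────────────┨         
            ┃                         ┃         
            ┃                         ┃         


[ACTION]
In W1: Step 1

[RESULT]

                                                
         ┏━━━━━━━━━━━━━━━━━━━━━━━━━━━━━━━━━━━━┓ 
         ┃ GameOfLife                         ┃ 
         ┠────────────────────────────────────┨ 
         ┃Gen: 1                              ┃ 
         ┃█··█·····█···█·█·█····              ┃ 
         ┃█··█········██·█··█···              ┃ 
         ┃█·····███·█···██··█···              ┃ 
         ┃█····███·······█··█···              ┃ 
         ┃········██·····█······              ┃ 
         ┃█·····██······█·······              ┃ 
         ┃█···████··██·█████·██·              ┃ 
         ┃·············██████·█·              ┃ 
         ┃···██████····█·█·█··█·              ┃ 
         ┃···██····█··██·█·█····              ┃ 
         ┗━━━━━━━━━━━━━━━━━━━━━━━━━━━━━━━━━━━━┛ 
            ┏━━━━━━━━━━━━━━━━━━━━━━━━━┓         
            ┃ DrawingCanvas           ┃         
            ┠─────────────────────────┨         
            ┃                         ┃         
            ┃                         ┃         


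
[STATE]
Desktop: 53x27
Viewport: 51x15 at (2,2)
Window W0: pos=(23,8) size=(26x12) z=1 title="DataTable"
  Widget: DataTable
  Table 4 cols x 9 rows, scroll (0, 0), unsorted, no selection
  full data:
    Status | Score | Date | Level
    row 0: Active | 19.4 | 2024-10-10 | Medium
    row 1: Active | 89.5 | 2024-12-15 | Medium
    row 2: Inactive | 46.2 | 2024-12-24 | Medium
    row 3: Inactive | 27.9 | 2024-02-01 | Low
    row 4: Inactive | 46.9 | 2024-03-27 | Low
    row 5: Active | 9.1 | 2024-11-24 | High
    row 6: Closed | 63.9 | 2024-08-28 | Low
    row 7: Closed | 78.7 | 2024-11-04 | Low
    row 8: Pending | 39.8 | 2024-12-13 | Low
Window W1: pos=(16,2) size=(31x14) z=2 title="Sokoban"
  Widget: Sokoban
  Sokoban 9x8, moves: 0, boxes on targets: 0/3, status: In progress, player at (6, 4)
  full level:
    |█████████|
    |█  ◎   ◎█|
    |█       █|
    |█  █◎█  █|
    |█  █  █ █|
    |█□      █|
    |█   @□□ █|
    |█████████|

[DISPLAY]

              ┏━━━━━━━━━━━━━━━━━━━━━━━━━━━━━┓      
              ┃ Sokoban                     ┃      
              ┠─────────────────────────────┨      
              ┃█████████                    ┃      
              ┃█  ◎   ◎█                    ┃      
              ┃█       █                    ┃      
              ┃█  █◎█  █                    ┃━┓    
              ┃█  █  █ █                    ┃ ┃    
              ┃█□      █                    ┃─┨    
              ┃█   @□□ █                    ┃ ┃    
              ┃█████████                    ┃─┃    
              ┃Moves: 0  0/3                ┃1┃    
              ┃                             ┃1┃    
              ┗━━━━━━━━━━━━━━━━━━━━━━━━━━━━━┛2┃    
                     ┃Inactive│27.9 │2024-02-0┃    


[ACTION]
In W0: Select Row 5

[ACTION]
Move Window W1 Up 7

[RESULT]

              ┠─────────────────────────────┨      
              ┃█████████                    ┃      
              ┃█  ◎   ◎█                    ┃      
              ┃█       █                    ┃      
              ┃█  █◎█  █                    ┃      
              ┃█  █  █ █                    ┃      
              ┃█□      █                    ┃━┓    
              ┃█   @□□ █                    ┃ ┃    
              ┃█████████                    ┃─┨    
              ┃Moves: 0  0/3                ┃ ┃    
              ┃                             ┃─┃    
              ┗━━━━━━━━━━━━━━━━━━━━━━━━━━━━━┛1┃    
                     ┃Active  │89.5 │2024-12-1┃    
                     ┃Inactive│46.2 │2024-12-2┃    
                     ┃Inactive│27.9 │2024-02-0┃    


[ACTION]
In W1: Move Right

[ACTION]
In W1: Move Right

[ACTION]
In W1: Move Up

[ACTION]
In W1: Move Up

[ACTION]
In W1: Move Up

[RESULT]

              ┠─────────────────────────────┨      
              ┃█████████                    ┃      
              ┃█  ◎   ◎█                    ┃      
              ┃█       █                    ┃      
              ┃█  █+█  █                    ┃      
              ┃█  █  █ █                    ┃      
              ┃█□      █                    ┃━┓    
              ┃█    □□ █                    ┃ ┃    
              ┃█████████                    ┃─┨    
              ┃Moves: 3  0/3                ┃ ┃    
              ┃                             ┃─┃    
              ┗━━━━━━━━━━━━━━━━━━━━━━━━━━━━━┛1┃    
                     ┃Active  │89.5 │2024-12-1┃    
                     ┃Inactive│46.2 │2024-12-2┃    
                     ┃Inactive│27.9 │2024-02-0┃    


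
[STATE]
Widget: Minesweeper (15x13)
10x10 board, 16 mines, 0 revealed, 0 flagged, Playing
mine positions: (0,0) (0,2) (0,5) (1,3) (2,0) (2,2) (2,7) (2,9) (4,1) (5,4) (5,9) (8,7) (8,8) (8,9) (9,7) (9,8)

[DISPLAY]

■■■■■■■■■■     
■■■■■■■■■■     
■■■■■■■■■■     
■■■■■■■■■■     
■■■■■■■■■■     
■■■■■■■■■■     
■■■■■■■■■■     
■■■■■■■■■■     
■■■■■■■■■■     
■■■■■■■■■■     
               
               
               


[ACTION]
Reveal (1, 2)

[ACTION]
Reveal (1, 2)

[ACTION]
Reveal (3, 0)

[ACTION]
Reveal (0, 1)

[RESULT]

■2■■■■■■■■     
■■3■■■■■■■     
■■■■■■■■■■     
2■■■■■■■■■     
■■■■■■■■■■     
■■■■■■■■■■     
■■■■■■■■■■     
■■■■■■■■■■     
■■■■■■■■■■     
■■■■■■■■■■     
               
               
               


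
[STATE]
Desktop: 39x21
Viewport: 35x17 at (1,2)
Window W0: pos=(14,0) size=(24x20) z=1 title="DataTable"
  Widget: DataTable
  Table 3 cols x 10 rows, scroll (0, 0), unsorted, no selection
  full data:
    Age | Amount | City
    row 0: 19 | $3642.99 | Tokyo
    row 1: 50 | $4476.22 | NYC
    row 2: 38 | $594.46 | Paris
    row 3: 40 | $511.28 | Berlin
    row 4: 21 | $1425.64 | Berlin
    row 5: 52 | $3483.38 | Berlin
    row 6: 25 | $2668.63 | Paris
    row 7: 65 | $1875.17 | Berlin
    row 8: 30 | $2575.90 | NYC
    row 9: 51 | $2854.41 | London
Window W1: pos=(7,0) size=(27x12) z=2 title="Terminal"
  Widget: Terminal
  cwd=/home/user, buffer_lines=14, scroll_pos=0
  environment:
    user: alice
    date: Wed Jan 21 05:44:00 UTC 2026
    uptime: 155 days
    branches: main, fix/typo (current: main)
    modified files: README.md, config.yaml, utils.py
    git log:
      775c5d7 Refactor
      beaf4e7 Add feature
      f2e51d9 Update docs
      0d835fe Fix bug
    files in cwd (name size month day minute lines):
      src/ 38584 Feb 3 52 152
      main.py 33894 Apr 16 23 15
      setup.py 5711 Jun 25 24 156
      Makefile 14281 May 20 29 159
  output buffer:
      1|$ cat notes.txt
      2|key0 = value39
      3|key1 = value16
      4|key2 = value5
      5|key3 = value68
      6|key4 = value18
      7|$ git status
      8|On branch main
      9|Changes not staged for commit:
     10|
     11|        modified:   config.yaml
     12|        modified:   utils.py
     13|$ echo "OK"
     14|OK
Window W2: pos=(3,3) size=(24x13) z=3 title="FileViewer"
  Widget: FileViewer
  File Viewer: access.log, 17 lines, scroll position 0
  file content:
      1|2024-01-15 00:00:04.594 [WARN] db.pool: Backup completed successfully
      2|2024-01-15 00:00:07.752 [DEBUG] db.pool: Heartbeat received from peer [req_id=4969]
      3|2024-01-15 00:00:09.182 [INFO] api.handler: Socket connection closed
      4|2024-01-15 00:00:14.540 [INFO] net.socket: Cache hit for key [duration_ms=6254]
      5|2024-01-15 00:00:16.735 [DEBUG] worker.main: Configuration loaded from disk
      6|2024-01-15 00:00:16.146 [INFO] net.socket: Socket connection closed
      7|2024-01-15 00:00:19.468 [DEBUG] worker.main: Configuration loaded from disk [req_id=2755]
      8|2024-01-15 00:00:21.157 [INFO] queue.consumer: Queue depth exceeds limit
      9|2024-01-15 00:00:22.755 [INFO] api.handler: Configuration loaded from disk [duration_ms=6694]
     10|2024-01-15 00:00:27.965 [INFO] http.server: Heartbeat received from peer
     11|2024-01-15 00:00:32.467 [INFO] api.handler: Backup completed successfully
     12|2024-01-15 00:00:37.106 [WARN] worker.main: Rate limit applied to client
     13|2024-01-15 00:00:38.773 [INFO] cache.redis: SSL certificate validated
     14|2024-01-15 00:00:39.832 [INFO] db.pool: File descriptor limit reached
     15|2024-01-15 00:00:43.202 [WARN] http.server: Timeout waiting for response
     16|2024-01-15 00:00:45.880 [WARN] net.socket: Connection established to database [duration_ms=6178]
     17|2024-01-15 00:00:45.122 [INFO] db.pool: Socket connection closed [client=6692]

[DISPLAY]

      ┠─────────────────────────┨──
  ┏━━━━━━━━━━━━━━━━━━━━━━┓      ┃  
  ┃ FileViewer           ┃      ┃  
  ┠──────────────────────┨      ┃  
  ┃2024-01-15 00:00:04.5▲┃      ┃  
  ┃2024-01-15 00:00:07.7█┃      ┃  
  ┃2024-01-15 00:00:09.1░┃      ┃  
  ┃2024-01-15 00:00:14.5░┃      ┃  
  ┃2024-01-15 00:00:16.7░┃      ┃  
  ┃2024-01-15 00:00:16.1░┃━━━━━━┛  
  ┃2024-01-15 00:00:19.4░┃│Berlin  
  ┃2024-01-15 00:00:21.1░┃│NYC     
  ┃2024-01-15 00:00:22.7▼┃│London  
  ┗━━━━━━━━━━━━━━━━━━━━━━┛         
             ┃                     
             ┃                     
             ┃                     


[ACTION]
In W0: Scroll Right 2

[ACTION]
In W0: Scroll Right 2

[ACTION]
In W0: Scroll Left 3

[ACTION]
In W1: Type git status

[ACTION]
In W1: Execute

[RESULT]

      ┠─────────────────────────┨──
  ┏━━━━━━━━━━━━━━━━━━━━━━┓      ┃  
  ┃ FileViewer           ┃      ┃  
  ┠──────────────────────┨for co┃  
  ┃2024-01-15 00:00:04.5▲┃      ┃  
  ┃2024-01-15 00:00:07.7█┃ READM┃  
  ┃2024-01-15 00:00:09.1░┃ confi┃  
  ┃2024-01-15 00:00:14.5░┃ utils┃  
  ┃2024-01-15 00:00:16.7░┃      ┃  
  ┃2024-01-15 00:00:16.1░┃━━━━━━┛  
  ┃2024-01-15 00:00:19.4░┃│Berlin  
  ┃2024-01-15 00:00:21.1░┃│NYC     
  ┃2024-01-15 00:00:22.7▼┃│London  
  ┗━━━━━━━━━━━━━━━━━━━━━━┛         
             ┃                     
             ┃                     
             ┃                     


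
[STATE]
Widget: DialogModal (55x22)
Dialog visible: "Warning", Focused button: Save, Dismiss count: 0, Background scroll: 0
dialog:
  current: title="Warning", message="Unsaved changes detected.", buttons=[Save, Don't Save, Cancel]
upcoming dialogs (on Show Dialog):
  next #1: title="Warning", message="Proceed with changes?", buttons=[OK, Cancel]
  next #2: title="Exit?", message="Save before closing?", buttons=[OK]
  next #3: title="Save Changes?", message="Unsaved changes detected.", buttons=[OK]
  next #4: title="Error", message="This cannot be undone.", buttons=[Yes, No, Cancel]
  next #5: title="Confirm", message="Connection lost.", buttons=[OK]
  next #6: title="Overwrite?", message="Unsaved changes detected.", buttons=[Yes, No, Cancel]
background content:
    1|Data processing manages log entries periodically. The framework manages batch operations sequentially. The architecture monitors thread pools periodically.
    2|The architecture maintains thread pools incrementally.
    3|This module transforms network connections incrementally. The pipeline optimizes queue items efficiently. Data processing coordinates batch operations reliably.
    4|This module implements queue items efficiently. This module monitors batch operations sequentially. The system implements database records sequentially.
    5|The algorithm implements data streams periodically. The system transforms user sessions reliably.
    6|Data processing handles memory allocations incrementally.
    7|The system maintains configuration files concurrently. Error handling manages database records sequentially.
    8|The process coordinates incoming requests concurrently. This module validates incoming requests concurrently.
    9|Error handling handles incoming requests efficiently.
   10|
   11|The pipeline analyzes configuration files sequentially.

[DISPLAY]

Data processing manages log entries periodically. The f
The architecture maintains thread pools incrementally. 
This module transforms network connections incrementall
This module implements queue items efficiently. This mo
The algorithm implements data streams periodically. The
Data processing handles memory allocations incrementall
The system maintains configuration files concurrently. 
The process coordinates incoming requests concurrently.
Error handl┌──────────────────────────────┐ficiently.  
           │           Warning            │            
The pipelin│  Unsaved changes detected.   │equentially.
           │ [Save]  Don't Save   Cancel  │            
           └──────────────────────────────┘            
                                                       
                                                       
                                                       
                                                       
                                                       
                                                       
                                                       
                                                       
                                                       


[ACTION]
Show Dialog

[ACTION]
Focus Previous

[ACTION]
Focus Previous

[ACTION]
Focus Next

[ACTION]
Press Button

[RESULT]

Data processing manages log entries periodically. The f
The architecture maintains thread pools incrementally. 
This module transforms network connections incrementall
This module implements queue items efficiently. This mo
The algorithm implements data streams periodically. The
Data processing handles memory allocations incrementall
The system maintains configuration files concurrently. 
The process coordinates incoming requests concurrently.
Error handling handles incoming requests efficiently.  
                                                       
The pipeline analyzes configuration files sequentially.
                                                       
                                                       
                                                       
                                                       
                                                       
                                                       
                                                       
                                                       
                                                       
                                                       
                                                       


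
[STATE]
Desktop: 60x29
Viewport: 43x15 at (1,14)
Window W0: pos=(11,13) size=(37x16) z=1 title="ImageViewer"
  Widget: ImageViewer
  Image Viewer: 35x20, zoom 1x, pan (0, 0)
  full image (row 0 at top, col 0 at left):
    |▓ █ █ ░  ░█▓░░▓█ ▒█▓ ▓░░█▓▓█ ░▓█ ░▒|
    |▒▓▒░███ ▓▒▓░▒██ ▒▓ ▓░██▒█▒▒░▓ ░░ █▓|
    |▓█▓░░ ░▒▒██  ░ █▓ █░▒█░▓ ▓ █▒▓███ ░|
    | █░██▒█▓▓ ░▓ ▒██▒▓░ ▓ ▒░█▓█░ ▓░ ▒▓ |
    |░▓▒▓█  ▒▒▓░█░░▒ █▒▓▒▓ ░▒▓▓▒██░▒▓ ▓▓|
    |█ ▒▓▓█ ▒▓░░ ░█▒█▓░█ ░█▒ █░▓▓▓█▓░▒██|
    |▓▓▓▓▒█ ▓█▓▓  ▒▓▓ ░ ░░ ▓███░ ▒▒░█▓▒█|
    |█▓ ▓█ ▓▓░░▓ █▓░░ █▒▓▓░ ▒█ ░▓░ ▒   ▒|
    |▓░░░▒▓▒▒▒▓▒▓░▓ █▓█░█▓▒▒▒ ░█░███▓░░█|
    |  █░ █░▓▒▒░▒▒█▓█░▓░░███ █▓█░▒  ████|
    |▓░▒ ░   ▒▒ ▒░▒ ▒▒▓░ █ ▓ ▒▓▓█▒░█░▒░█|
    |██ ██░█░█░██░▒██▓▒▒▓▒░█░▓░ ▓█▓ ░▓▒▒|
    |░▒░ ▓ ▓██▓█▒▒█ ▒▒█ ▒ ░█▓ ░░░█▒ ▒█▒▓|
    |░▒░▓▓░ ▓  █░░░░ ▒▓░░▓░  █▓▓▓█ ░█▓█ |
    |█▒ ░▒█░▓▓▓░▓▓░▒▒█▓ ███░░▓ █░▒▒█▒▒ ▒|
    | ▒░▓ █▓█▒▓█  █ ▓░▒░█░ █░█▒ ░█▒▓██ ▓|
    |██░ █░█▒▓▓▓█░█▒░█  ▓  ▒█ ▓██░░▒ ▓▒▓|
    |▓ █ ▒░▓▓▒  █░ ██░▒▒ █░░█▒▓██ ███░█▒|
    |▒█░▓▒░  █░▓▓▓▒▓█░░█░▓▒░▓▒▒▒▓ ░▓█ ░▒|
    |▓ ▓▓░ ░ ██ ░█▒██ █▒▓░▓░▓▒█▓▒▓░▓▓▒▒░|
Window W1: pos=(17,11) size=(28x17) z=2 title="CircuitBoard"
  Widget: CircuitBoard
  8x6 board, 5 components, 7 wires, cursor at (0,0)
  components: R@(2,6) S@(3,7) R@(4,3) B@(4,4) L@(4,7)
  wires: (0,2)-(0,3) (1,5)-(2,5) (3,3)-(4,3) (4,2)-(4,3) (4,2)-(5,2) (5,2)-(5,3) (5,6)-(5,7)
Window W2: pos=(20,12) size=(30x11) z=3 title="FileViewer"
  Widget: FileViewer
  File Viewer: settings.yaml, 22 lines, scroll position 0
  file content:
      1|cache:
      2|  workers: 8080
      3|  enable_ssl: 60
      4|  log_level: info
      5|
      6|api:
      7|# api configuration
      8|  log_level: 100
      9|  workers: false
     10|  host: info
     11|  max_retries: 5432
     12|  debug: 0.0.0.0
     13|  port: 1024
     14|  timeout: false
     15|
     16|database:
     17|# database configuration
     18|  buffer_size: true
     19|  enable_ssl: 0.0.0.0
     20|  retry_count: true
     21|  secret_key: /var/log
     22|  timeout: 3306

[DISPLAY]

          ┃ Imag┃  ┠───────────────────────
          ┠─────┃0 ┃cache:                 
          ┃▓ █ █┃  ┃  workers: 8080        
          ┃▒▓▒░█┃1 ┃  enable_ssl: 60       
          ┃▓█▓░░┃  ┃  log_level: info      
          ┃ █░██┃2 ┃                       
          ┃░▓▒▓█┃  ┃api:                   
          ┃█ ▒▓▓┃3 ┃# api configuration    
          ┃▓▓▓▓▒┃  ┗━━━━━━━━━━━━━━━━━━━━━━━
          ┃█▓ ▓█┃4           · ─ R   B     
          ┃▓░░░▒┃            │             
          ┃  █░ ┃5           · ─ ·         
          ┃▓░▒ ░┃Cursor: (0,0)             
          ┃██ ██┗━━━━━━━━━━━━━━━━━━━━━━━━━━
          ┗━━━━━━━━━━━━━━━━━━━━━━━━━━━━━━━━


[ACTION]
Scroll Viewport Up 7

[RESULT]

                                           
                                           
                                           
                                           
                ┏━━━━━━━━━━━━━━━━━━━━━━━━━━
                ┃ C┏━━━━━━━━━━━━━━━━━━━━━━━
          ┏━━━━━┠──┃ FileViewer            
          ┃ Imag┃  ┠───────────────────────
          ┠─────┃0 ┃cache:                 
          ┃▓ █ █┃  ┃  workers: 8080        
          ┃▒▓▒░█┃1 ┃  enable_ssl: 60       
          ┃▓█▓░░┃  ┃  log_level: info      
          ┃ █░██┃2 ┃                       
          ┃░▓▒▓█┃  ┃api:                   
          ┃█ ▒▓▓┃3 ┃# api configuration    


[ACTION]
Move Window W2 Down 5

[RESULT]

                                           
                                           
                                           
                                           
                ┏━━━━━━━━━━━━━━━━━━━━━━━━━━
                ┃ CircuitBoard             
          ┏━━━━━┠──────────────────────────
          ┃ Imag┃   0 1 2 3 4 5 6 7        
          ┠─────┃0  [.]      · ─ ·         
          ┃▓ █ █┃                          
          ┃▒▓▒░█┃1 ┏━━━━━━━━━━━━━━━━━━━━━━━
          ┃▓█▓░░┃  ┃ FileViewer            
          ┃ █░██┃2 ┠───────────────────────
          ┃░▓▒▓█┃  ┃cache:                 
          ┃█ ▒▓▓┃3 ┃  workers: 8080        


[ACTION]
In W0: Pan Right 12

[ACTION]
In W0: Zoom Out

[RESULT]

                                           
                                           
                                           
                                           
                ┏━━━━━━━━━━━━━━━━━━━━━━━━━━
                ┃ CircuitBoard             
          ┏━━━━━┠──────────────────────────
          ┃ Imag┃   0 1 2 3 4 5 6 7        
          ┠─────┃0  [.]      · ─ ·         
          ┃░░▓█ ┃                          
          ┃▒██ ▒┃1 ┏━━━━━━━━━━━━━━━━━━━━━━━
          ┃ ░ █▓┃  ┃ FileViewer            
          ┃ ▒██▒┃2 ┠───────────────────────
          ┃░░▒ █┃  ┃cache:                 
          ┃░█▒█▓┃3 ┃  workers: 8080        


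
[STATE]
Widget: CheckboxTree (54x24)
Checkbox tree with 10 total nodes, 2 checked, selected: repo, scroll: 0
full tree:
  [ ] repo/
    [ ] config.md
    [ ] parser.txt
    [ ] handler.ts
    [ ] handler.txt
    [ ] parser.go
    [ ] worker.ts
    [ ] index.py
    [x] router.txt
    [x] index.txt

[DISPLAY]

>[-] repo/                                            
   [ ] config.md                                      
   [ ] parser.txt                                     
   [ ] handler.ts                                     
   [ ] handler.txt                                    
   [ ] parser.go                                      
   [ ] worker.ts                                      
   [ ] index.py                                       
   [x] router.txt                                     
   [x] index.txt                                      
                                                      
                                                      
                                                      
                                                      
                                                      
                                                      
                                                      
                                                      
                                                      
                                                      
                                                      
                                                      
                                                      
                                                      


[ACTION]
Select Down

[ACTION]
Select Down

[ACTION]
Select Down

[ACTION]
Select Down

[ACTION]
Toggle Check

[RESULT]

 [-] repo/                                            
   [ ] config.md                                      
   [ ] parser.txt                                     
   [ ] handler.ts                                     
>  [x] handler.txt                                    
   [ ] parser.go                                      
   [ ] worker.ts                                      
   [ ] index.py                                       
   [x] router.txt                                     
   [x] index.txt                                      
                                                      
                                                      
                                                      
                                                      
                                                      
                                                      
                                                      
                                                      
                                                      
                                                      
                                                      
                                                      
                                                      
                                                      


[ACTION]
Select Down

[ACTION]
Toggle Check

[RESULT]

 [-] repo/                                            
   [ ] config.md                                      
   [ ] parser.txt                                     
   [ ] handler.ts                                     
   [x] handler.txt                                    
>  [x] parser.go                                      
   [ ] worker.ts                                      
   [ ] index.py                                       
   [x] router.txt                                     
   [x] index.txt                                      
                                                      
                                                      
                                                      
                                                      
                                                      
                                                      
                                                      
                                                      
                                                      
                                                      
                                                      
                                                      
                                                      
                                                      


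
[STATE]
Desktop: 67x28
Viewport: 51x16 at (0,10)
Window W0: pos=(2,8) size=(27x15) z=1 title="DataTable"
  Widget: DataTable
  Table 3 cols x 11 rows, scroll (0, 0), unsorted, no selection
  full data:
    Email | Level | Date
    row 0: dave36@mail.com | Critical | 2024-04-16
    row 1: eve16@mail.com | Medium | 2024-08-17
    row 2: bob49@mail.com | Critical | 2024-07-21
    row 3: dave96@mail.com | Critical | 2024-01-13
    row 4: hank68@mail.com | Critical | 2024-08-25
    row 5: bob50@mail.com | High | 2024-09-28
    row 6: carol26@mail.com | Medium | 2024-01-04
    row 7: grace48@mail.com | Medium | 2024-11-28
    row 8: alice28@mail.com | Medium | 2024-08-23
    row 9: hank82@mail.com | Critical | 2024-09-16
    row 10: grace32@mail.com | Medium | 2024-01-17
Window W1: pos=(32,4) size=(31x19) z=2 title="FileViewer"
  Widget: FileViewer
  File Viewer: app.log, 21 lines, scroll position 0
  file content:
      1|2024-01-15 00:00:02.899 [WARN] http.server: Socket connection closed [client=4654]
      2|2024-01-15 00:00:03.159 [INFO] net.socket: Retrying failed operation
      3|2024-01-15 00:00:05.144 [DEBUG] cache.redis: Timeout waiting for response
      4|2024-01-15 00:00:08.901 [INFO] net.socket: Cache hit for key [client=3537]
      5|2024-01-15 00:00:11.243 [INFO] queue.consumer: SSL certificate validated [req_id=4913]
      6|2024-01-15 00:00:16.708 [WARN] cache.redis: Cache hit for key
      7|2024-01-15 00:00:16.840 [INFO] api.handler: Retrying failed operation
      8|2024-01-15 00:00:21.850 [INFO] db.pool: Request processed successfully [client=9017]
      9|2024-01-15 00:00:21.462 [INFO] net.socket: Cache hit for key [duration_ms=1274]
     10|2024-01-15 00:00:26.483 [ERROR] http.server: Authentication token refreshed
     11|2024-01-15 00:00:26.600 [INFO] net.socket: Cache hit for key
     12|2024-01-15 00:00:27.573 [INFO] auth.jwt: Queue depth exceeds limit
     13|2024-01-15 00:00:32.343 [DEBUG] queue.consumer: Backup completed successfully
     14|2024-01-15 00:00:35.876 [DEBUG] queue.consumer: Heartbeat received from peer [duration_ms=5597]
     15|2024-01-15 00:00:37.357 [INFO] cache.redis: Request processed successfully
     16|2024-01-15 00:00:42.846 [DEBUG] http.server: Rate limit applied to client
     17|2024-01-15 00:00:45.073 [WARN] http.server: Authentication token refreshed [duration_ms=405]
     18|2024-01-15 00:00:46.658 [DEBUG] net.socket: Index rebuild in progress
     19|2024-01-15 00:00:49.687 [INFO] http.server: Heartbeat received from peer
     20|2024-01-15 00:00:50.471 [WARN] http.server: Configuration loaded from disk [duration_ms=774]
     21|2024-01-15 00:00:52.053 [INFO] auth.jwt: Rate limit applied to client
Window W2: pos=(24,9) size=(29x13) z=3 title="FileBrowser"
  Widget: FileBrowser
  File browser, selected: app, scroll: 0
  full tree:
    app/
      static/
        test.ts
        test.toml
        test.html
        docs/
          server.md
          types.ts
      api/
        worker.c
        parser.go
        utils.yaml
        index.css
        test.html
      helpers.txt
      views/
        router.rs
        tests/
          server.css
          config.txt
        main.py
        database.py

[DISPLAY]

  ┠─────────────────────┃ FileBrowser              
  ┃Email           │Leve┠──────────────────────────
  ┃────────────────┼────┃> [-] app/                
  ┃dave36@mail.com │Crit┃    [+] static/           
  ┃eve16@mail.com  │Medi┃    [+] api/              
  ┃bob49@mail.com  │Crit┃    helpers.txt           
  ┃dave96@mail.com │Crit┃    [+] views/            
  ┃hank68@mail.com │Crit┃                          
  ┃bob50@mail.com  │High┃                          
  ┃carol26@mail.com│Medi┃                          
  ┃grace48@mail.com│Medi┃                          
  ┃alice28@mail.com│Medi┗━━━━━━━━━━━━━━━━━━━━━━━━━━
  ┗━━━━━━━━━━━━━━━━━━━━━━━━━┛   ┗━━━━━━━━━━━━━━━━━━
                                                   
                                                   
                                                   


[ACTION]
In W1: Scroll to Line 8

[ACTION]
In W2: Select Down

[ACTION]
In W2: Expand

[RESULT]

  ┠─────────────────────┃ FileBrowser              
  ┃Email           │Leve┠──────────────────────────
  ┃────────────────┼────┃  [-] app/                
  ┃dave36@mail.com │Crit┃  > [-] static/           
  ┃eve16@mail.com  │Medi┃      test.ts             
  ┃bob49@mail.com  │Crit┃      test.toml           
  ┃dave96@mail.com │Crit┃      test.html           
  ┃hank68@mail.com │Crit┃      [+] docs/           
  ┃bob50@mail.com  │High┃    [+] api/              
  ┃carol26@mail.com│Medi┃    helpers.txt           
  ┃grace48@mail.com│Medi┃    [+] views/            
  ┃alice28@mail.com│Medi┗━━━━━━━━━━━━━━━━━━━━━━━━━━
  ┗━━━━━━━━━━━━━━━━━━━━━━━━━┛   ┗━━━━━━━━━━━━━━━━━━
                                                   
                                                   
                                                   


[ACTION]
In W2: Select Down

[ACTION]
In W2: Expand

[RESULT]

  ┠─────────────────────┃ FileBrowser              
  ┃Email           │Leve┠──────────────────────────
  ┃────────────────┼────┃  [-] app/                
  ┃dave36@mail.com │Crit┃    [-] static/           
  ┃eve16@mail.com  │Medi┃    > test.ts             
  ┃bob49@mail.com  │Crit┃      test.toml           
  ┃dave96@mail.com │Crit┃      test.html           
  ┃hank68@mail.com │Crit┃      [+] docs/           
  ┃bob50@mail.com  │High┃    [+] api/              
  ┃carol26@mail.com│Medi┃    helpers.txt           
  ┃grace48@mail.com│Medi┃    [+] views/            
  ┃alice28@mail.com│Medi┗━━━━━━━━━━━━━━━━━━━━━━━━━━
  ┗━━━━━━━━━━━━━━━━━━━━━━━━━┛   ┗━━━━━━━━━━━━━━━━━━
                                                   
                                                   
                                                   
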